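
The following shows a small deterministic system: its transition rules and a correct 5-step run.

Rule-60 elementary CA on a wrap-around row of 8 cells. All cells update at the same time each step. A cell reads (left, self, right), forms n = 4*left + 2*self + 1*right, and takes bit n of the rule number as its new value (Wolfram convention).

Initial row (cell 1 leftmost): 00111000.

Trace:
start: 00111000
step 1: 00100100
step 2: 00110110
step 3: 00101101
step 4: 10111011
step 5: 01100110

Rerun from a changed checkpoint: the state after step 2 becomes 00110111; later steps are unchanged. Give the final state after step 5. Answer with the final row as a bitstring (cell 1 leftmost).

10000111

state after step 2 := 00110111
step 3: 10101100
step 4: 11111010
step 5: 10000111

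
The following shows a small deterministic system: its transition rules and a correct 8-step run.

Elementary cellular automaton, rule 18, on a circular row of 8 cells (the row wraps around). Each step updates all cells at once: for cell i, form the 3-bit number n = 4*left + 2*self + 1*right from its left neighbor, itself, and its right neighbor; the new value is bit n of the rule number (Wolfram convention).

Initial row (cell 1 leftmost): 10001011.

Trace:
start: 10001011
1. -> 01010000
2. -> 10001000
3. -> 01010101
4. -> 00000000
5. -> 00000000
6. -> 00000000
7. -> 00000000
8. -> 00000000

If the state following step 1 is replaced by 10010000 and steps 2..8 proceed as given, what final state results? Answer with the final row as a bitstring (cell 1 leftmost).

01101001

state after step 1 := 10010000
2. -> 01101001
3. -> 00000110
4. -> 00001001
5. -> 10010110
6. -> 01100000
7. -> 10010000
8. -> 01101001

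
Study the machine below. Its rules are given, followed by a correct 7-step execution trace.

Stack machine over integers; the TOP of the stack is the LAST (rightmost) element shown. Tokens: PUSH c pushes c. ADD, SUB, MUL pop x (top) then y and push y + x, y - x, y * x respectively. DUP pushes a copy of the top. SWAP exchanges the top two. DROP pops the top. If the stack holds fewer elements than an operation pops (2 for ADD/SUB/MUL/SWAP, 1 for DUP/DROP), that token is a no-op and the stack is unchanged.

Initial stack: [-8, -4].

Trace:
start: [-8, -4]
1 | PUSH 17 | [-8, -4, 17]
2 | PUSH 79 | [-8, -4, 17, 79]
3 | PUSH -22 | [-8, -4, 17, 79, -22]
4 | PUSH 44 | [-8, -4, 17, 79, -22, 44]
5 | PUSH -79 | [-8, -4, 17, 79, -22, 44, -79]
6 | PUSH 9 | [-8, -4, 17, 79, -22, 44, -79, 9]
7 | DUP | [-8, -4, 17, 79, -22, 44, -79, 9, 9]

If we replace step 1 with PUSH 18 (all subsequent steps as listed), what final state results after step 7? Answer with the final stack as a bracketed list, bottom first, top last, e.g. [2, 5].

[-8, -4, 18, 79, -22, 44, -79, 9, 9]

(re-executing from step 1 with the substitution; state before step 1: [-8, -4])
1 | PUSH 18 | [-8, -4, 18]
2 | PUSH 79 | [-8, -4, 18, 79]
3 | PUSH -22 | [-8, -4, 18, 79, -22]
4 | PUSH 44 | [-8, -4, 18, 79, -22, 44]
5 | PUSH -79 | [-8, -4, 18, 79, -22, 44, -79]
6 | PUSH 9 | [-8, -4, 18, 79, -22, 44, -79, 9]
7 | DUP | [-8, -4, 18, 79, -22, 44, -79, 9, 9]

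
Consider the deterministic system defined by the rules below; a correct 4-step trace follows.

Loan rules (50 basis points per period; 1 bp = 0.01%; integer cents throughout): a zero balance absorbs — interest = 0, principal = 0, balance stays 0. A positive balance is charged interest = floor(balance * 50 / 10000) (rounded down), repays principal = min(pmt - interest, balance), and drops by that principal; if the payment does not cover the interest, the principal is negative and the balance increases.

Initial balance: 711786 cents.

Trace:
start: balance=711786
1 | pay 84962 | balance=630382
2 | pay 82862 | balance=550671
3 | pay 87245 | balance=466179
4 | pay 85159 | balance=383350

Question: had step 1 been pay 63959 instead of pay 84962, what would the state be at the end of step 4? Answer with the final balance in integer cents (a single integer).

(re-executing from step 1 with the substitution; state before step 1: balance=711786)
1 | pay 63959 | balance=651385
2 | pay 82862 | balance=571779
3 | pay 87245 | balance=487392
4 | pay 85159 | balance=404669

404669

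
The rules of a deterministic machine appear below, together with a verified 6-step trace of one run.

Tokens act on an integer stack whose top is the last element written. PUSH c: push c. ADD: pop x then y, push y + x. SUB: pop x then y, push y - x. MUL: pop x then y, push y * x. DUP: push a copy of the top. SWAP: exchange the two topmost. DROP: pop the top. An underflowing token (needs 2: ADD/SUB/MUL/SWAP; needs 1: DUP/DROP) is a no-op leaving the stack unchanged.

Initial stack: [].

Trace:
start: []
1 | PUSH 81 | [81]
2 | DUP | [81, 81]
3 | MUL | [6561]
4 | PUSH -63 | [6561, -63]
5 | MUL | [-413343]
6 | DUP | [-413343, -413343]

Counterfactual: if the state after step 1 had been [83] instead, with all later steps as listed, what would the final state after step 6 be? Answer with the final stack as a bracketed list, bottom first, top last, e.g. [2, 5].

[-434007, -434007]

state after step 1 := [83]
2 | DUP | [83, 83]
3 | MUL | [6889]
4 | PUSH -63 | [6889, -63]
5 | MUL | [-434007]
6 | DUP | [-434007, -434007]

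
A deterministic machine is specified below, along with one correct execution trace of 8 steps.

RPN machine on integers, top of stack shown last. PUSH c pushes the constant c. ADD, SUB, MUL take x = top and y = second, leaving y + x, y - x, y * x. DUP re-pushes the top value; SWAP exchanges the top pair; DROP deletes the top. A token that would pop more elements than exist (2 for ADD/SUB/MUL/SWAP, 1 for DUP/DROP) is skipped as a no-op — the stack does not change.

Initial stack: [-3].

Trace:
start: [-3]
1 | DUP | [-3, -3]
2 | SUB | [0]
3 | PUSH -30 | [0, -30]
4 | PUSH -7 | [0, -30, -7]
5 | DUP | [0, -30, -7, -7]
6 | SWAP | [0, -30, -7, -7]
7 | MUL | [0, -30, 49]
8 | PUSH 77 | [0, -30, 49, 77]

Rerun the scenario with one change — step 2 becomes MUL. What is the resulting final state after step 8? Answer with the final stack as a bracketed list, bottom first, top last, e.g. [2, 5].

[9, -30, 49, 77]

(re-executing from step 2 with the substitution; state before step 2: [-3, -3])
2 | MUL | [9]
3 | PUSH -30 | [9, -30]
4 | PUSH -7 | [9, -30, -7]
5 | DUP | [9, -30, -7, -7]
6 | SWAP | [9, -30, -7, -7]
7 | MUL | [9, -30, 49]
8 | PUSH 77 | [9, -30, 49, 77]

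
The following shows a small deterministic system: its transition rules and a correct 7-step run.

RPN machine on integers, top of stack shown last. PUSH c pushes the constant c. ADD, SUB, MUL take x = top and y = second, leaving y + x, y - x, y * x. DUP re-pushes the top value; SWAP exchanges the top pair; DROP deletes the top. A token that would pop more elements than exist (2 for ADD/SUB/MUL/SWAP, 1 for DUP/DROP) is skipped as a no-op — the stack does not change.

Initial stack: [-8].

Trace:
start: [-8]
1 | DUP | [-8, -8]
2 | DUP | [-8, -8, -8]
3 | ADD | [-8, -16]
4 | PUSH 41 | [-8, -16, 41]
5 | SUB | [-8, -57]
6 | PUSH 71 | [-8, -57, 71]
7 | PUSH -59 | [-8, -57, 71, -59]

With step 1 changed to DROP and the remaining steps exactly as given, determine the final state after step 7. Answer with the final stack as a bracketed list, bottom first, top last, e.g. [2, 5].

(re-executing from step 1 with the substitution; state before step 1: [-8])
1 | DROP | []
2 | DUP | []
3 | ADD | []
4 | PUSH 41 | [41]
5 | SUB | [41]
6 | PUSH 71 | [41, 71]
7 | PUSH -59 | [41, 71, -59]

[41, 71, -59]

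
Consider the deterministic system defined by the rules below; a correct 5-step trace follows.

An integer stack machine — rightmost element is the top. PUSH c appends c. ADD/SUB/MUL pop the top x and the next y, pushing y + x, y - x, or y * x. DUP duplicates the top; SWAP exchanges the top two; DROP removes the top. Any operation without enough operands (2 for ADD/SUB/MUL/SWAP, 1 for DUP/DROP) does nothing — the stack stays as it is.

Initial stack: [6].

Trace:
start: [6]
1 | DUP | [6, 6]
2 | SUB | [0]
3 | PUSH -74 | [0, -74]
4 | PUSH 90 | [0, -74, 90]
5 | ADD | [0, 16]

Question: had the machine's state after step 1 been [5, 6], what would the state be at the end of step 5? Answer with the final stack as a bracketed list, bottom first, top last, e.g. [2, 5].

state after step 1 := [5, 6]
2 | SUB | [-1]
3 | PUSH -74 | [-1, -74]
4 | PUSH 90 | [-1, -74, 90]
5 | ADD | [-1, 16]

[-1, 16]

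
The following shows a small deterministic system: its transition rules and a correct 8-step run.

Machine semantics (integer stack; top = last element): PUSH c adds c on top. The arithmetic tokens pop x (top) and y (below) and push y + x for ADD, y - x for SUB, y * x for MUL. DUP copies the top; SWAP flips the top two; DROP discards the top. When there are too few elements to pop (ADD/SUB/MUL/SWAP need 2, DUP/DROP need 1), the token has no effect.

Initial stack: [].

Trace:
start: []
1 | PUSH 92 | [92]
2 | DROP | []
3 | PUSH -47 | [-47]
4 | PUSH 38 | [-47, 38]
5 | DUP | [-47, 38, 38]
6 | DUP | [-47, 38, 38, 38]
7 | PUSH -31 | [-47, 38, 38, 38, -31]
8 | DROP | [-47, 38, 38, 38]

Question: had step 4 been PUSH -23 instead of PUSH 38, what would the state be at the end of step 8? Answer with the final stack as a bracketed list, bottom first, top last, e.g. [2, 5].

[-47, -23, -23, -23]

(re-executing from step 4 with the substitution; state before step 4: [-47])
4 | PUSH -23 | [-47, -23]
5 | DUP | [-47, -23, -23]
6 | DUP | [-47, -23, -23, -23]
7 | PUSH -31 | [-47, -23, -23, -23, -31]
8 | DROP | [-47, -23, -23, -23]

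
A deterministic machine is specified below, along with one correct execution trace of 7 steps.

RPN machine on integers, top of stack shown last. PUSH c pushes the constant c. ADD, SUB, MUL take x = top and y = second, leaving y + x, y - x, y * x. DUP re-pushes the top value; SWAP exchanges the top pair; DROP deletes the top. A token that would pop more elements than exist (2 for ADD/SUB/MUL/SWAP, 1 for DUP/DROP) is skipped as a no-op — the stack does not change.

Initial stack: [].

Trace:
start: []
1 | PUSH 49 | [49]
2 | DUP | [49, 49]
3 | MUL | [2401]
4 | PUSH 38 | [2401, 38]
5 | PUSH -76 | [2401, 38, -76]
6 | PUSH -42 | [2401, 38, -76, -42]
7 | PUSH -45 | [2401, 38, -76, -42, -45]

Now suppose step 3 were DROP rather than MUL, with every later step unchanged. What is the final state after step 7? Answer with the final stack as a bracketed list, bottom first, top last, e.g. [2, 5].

(re-executing from step 3 with the substitution; state before step 3: [49, 49])
3 | DROP | [49]
4 | PUSH 38 | [49, 38]
5 | PUSH -76 | [49, 38, -76]
6 | PUSH -42 | [49, 38, -76, -42]
7 | PUSH -45 | [49, 38, -76, -42, -45]

[49, 38, -76, -42, -45]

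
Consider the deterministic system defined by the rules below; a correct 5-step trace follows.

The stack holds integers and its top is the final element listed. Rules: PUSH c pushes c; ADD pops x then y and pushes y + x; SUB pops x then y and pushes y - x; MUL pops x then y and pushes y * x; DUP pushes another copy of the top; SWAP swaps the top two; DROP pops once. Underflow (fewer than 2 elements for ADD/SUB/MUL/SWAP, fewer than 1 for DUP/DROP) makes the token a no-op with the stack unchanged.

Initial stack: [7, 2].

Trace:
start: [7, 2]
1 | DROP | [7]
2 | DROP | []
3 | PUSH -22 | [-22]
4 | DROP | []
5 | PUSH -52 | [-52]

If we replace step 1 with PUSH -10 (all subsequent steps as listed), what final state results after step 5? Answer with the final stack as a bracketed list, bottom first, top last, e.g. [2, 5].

(re-executing from step 1 with the substitution; state before step 1: [7, 2])
1 | PUSH -10 | [7, 2, -10]
2 | DROP | [7, 2]
3 | PUSH -22 | [7, 2, -22]
4 | DROP | [7, 2]
5 | PUSH -52 | [7, 2, -52]

[7, 2, -52]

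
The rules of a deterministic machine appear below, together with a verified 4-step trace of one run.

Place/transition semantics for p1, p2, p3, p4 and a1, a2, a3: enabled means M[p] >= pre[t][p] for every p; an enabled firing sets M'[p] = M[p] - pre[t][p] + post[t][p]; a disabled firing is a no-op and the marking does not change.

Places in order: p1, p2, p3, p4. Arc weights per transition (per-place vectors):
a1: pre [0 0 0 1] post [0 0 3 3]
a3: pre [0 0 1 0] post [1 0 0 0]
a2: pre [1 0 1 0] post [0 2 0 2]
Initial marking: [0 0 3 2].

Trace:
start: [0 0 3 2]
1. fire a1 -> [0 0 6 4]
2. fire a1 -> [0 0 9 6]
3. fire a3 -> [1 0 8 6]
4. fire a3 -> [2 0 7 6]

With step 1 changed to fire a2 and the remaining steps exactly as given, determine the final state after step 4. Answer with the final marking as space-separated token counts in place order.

(re-executing from step 1 with the substitution; state before step 1: [0 0 3 2])
1. fire a2 -> [0 0 3 2]
2. fire a1 -> [0 0 6 4]
3. fire a3 -> [1 0 5 4]
4. fire a3 -> [2 0 4 4]

2 0 4 4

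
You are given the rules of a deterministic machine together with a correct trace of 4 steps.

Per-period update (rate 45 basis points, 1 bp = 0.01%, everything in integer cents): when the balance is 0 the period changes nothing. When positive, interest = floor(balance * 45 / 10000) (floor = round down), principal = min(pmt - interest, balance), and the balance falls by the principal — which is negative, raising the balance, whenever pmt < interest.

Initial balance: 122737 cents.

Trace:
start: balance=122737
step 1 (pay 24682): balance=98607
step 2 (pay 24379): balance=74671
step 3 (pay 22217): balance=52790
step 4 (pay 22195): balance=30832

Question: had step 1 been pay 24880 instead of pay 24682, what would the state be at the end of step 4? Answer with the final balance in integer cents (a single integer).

30631

(re-executing from step 1 with the substitution; state before step 1: balance=122737)
step 1 (pay 24880): balance=98409
step 2 (pay 24379): balance=74472
step 3 (pay 22217): balance=52590
step 4 (pay 22195): balance=30631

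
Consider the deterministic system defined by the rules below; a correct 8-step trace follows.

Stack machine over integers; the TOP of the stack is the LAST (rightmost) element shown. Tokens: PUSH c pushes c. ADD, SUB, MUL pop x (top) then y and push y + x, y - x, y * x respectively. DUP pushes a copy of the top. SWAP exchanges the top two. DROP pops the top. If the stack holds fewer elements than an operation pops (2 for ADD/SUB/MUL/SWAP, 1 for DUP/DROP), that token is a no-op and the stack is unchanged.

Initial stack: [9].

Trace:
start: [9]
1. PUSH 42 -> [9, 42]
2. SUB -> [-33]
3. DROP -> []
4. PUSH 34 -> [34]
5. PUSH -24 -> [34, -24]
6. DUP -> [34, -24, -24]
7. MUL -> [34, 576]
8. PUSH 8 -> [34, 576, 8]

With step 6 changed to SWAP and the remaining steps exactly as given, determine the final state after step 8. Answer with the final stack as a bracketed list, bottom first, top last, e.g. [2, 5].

(re-executing from step 6 with the substitution; state before step 6: [34, -24])
6. SWAP -> [-24, 34]
7. MUL -> [-816]
8. PUSH 8 -> [-816, 8]

[-816, 8]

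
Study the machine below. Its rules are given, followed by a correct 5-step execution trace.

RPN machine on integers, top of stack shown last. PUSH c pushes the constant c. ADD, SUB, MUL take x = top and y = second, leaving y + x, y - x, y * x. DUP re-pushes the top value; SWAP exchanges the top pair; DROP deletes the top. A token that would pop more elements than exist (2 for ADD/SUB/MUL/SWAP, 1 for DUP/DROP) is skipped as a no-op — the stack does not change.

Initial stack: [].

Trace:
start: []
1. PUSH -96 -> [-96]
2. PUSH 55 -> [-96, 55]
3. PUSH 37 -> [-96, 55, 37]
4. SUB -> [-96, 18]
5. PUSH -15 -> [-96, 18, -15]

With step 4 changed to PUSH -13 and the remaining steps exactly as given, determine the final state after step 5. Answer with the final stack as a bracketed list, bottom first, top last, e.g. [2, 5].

(re-executing from step 4 with the substitution; state before step 4: [-96, 55, 37])
4. PUSH -13 -> [-96, 55, 37, -13]
5. PUSH -15 -> [-96, 55, 37, -13, -15]

[-96, 55, 37, -13, -15]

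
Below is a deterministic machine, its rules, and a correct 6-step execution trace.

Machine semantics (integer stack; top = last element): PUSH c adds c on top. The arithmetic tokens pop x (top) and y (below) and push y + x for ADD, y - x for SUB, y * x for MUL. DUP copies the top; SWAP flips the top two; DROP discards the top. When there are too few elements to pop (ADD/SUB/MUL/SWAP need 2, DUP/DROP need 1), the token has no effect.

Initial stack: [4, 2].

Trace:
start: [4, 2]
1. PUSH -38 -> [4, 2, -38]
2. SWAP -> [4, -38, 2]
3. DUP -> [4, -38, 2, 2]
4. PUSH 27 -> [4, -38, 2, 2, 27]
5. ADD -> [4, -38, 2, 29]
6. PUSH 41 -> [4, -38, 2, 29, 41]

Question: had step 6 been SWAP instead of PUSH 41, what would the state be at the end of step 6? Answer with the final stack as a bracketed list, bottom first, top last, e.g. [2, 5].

[4, -38, 29, 2]

(re-executing from step 6 with the substitution; state before step 6: [4, -38, 2, 29])
6. SWAP -> [4, -38, 29, 2]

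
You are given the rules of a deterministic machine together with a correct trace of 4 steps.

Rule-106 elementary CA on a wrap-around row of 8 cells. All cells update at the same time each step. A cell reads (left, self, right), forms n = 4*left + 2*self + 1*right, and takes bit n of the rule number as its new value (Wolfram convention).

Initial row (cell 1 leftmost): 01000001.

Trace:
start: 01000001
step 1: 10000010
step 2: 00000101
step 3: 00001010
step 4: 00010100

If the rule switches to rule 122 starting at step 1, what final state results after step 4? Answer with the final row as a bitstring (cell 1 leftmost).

(re-executing steps 1..4 under rule 122; state before step 1: 01000001)
step 1: 10100010
step 2: 01010101
step 3: 10101010
step 4: 01010101

01010101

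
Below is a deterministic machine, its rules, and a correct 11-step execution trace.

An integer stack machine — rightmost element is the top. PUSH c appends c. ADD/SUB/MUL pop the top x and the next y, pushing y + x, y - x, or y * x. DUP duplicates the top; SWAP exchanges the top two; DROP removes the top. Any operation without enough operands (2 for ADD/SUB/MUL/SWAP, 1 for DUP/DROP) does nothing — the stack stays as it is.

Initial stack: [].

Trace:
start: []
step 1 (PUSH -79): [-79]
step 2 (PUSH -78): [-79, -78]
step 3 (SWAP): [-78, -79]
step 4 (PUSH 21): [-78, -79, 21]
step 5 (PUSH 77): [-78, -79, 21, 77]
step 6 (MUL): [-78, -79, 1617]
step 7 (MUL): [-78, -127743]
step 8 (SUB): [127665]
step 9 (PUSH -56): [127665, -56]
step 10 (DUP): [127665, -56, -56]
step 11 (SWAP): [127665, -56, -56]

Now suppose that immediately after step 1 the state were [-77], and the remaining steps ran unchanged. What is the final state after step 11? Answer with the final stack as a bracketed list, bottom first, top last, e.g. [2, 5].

state after step 1 := [-77]
step 2 (PUSH -78): [-77, -78]
step 3 (SWAP): [-78, -77]
step 4 (PUSH 21): [-78, -77, 21]
step 5 (PUSH 77): [-78, -77, 21, 77]
step 6 (MUL): [-78, -77, 1617]
step 7 (MUL): [-78, -124509]
step 8 (SUB): [124431]
step 9 (PUSH -56): [124431, -56]
step 10 (DUP): [124431, -56, -56]
step 11 (SWAP): [124431, -56, -56]

[124431, -56, -56]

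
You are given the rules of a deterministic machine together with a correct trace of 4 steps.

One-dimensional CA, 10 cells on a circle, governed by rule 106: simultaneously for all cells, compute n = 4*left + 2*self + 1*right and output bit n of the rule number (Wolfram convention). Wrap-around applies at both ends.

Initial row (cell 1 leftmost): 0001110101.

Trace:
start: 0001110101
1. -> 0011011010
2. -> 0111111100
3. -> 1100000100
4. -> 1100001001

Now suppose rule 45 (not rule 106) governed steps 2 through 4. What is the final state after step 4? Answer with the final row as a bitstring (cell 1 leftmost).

0000011011

(re-executing steps 2..4 under rule 45; state before step 2: 0011011010)
2. -> 1010110110
3. -> 1111101101
4. -> 0000011011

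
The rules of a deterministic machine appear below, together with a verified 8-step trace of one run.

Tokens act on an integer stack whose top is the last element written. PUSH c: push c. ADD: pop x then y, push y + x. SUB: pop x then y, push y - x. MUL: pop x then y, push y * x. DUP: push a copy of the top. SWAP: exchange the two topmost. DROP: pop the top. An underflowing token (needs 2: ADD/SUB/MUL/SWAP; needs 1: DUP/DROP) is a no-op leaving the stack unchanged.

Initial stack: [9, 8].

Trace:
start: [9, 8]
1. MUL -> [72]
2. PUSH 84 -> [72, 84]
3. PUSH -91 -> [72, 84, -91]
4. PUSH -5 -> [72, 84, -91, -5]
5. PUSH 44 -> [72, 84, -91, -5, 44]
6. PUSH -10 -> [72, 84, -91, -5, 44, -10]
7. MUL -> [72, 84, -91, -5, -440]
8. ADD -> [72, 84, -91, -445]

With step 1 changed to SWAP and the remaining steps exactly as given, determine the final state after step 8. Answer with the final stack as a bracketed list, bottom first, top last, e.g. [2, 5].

[8, 9, 84, -91, -445]

(re-executing from step 1 with the substitution; state before step 1: [9, 8])
1. SWAP -> [8, 9]
2. PUSH 84 -> [8, 9, 84]
3. PUSH -91 -> [8, 9, 84, -91]
4. PUSH -5 -> [8, 9, 84, -91, -5]
5. PUSH 44 -> [8, 9, 84, -91, -5, 44]
6. PUSH -10 -> [8, 9, 84, -91, -5, 44, -10]
7. MUL -> [8, 9, 84, -91, -5, -440]
8. ADD -> [8, 9, 84, -91, -445]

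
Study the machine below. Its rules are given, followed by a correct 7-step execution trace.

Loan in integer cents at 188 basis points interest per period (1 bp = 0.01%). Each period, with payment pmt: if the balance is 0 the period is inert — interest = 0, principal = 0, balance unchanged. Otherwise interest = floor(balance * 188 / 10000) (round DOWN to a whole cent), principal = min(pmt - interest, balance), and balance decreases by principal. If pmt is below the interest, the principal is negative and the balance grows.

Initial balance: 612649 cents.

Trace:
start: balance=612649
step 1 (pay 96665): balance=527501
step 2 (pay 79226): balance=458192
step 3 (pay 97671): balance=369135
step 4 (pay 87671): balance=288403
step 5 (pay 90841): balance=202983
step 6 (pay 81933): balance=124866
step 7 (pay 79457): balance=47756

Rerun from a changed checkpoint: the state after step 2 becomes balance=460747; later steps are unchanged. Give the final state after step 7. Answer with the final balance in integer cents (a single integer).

50560

state after step 2 := balance=460747
step 3 (pay 97671): balance=371738
step 4 (pay 87671): balance=291055
step 5 (pay 90841): balance=205685
step 6 (pay 81933): balance=127618
step 7 (pay 79457): balance=50560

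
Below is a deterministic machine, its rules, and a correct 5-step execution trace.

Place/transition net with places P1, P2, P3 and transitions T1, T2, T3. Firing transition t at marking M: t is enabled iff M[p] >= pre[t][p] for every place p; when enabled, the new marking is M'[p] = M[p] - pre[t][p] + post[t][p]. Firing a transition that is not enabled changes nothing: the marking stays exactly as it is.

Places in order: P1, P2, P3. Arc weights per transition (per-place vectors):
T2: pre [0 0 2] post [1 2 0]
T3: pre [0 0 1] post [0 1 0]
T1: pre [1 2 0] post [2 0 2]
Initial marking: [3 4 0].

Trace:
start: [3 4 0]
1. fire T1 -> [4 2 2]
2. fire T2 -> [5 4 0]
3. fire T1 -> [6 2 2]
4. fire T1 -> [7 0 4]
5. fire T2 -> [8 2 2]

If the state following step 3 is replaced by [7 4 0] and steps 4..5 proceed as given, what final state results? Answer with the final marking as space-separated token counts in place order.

9 4 0

state after step 3 := [7 4 0]
4. fire T1 -> [8 2 2]
5. fire T2 -> [9 4 0]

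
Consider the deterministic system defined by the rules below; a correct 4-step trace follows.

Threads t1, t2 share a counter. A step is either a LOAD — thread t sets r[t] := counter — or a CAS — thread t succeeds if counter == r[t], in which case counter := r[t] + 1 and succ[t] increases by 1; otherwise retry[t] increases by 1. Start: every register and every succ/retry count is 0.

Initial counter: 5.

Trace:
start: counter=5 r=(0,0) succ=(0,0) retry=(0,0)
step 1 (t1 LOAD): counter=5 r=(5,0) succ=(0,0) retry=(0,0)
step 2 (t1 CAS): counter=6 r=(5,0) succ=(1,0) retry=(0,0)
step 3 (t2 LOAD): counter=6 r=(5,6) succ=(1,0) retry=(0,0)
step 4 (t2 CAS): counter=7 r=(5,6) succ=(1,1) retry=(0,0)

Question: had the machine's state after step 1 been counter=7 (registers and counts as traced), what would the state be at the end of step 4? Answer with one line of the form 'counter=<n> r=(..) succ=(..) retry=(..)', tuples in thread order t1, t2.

counter=8 r=(5,7) succ=(0,1) retry=(1,0)

state after step 1 := counter=7 r=(5,0) succ=(0,0) retry=(0,0)
step 2 (t1 CAS): counter=7 r=(5,0) succ=(0,0) retry=(1,0)
step 3 (t2 LOAD): counter=7 r=(5,7) succ=(0,0) retry=(1,0)
step 4 (t2 CAS): counter=8 r=(5,7) succ=(0,1) retry=(1,0)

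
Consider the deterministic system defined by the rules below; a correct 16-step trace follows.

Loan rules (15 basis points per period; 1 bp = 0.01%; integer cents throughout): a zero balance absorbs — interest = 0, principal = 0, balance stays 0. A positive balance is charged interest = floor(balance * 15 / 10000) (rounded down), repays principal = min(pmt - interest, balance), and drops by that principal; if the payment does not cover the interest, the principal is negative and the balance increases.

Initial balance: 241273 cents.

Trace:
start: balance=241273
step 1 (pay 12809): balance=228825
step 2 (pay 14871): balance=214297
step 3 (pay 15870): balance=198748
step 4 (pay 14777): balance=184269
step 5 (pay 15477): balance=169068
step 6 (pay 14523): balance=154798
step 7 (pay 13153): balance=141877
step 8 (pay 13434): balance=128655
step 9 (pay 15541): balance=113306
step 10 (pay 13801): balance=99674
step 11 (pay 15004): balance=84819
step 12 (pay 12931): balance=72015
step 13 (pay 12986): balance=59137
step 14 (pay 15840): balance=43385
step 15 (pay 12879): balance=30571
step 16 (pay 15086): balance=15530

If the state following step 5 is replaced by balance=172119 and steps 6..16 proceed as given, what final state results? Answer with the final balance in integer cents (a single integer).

state after step 5 := balance=172119
step 6 (pay 14523): balance=157854
step 7 (pay 13153): balance=144937
step 8 (pay 13434): balance=131720
step 9 (pay 15541): balance=116376
step 10 (pay 13801): balance=102749
step 11 (pay 15004): balance=87899
step 12 (pay 12931): balance=75099
step 13 (pay 12986): balance=62225
step 14 (pay 15840): balance=46478
step 15 (pay 12879): balance=33668
step 16 (pay 15086): balance=18632

18632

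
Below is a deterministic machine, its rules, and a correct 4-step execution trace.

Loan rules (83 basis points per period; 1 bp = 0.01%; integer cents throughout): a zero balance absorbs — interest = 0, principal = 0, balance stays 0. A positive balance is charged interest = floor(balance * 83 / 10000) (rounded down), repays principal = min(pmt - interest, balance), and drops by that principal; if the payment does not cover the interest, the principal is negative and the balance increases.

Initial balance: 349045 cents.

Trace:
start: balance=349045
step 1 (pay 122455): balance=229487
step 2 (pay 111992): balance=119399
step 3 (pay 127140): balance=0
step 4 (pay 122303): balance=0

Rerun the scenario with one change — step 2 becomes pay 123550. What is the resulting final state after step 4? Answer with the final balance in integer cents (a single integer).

0

(re-executing from step 2 with the substitution; state before step 2: balance=229487)
step 2 (pay 123550): balance=107841
step 3 (pay 127140): balance=0
step 4 (pay 122303): balance=0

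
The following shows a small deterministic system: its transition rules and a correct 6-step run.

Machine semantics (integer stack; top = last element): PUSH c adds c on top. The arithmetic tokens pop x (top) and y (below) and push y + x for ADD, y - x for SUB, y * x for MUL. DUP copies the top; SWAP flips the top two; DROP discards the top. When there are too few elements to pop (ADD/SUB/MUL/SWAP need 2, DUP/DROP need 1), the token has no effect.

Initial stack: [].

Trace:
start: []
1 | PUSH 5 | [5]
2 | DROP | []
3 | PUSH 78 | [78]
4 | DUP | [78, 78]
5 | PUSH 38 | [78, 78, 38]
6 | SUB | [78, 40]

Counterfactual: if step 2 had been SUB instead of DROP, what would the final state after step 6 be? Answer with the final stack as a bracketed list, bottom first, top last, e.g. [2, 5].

(re-executing from step 2 with the substitution; state before step 2: [5])
2 | SUB | [5]
3 | PUSH 78 | [5, 78]
4 | DUP | [5, 78, 78]
5 | PUSH 38 | [5, 78, 78, 38]
6 | SUB | [5, 78, 40]

[5, 78, 40]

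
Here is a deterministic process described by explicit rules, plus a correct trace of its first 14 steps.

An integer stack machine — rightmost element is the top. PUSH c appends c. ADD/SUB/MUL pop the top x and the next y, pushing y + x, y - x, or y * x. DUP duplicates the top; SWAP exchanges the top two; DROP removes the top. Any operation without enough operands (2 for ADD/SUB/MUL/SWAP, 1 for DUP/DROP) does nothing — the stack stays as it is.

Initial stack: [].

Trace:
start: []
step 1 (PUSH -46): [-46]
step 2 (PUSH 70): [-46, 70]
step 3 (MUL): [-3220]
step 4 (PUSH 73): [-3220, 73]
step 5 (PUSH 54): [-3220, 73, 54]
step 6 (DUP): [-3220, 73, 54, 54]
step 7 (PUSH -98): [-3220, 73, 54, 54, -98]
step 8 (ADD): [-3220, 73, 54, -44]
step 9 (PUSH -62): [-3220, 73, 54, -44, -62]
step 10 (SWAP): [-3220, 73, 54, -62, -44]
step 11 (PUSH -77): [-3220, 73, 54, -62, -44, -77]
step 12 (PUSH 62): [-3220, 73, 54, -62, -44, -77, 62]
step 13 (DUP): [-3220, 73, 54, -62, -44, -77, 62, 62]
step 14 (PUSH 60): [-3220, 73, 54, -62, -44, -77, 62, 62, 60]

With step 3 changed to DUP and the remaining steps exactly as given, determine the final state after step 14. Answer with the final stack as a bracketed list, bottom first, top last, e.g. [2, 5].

[-46, 70, 70, 73, 54, -62, -44, -77, 62, 62, 60]

(re-executing from step 3 with the substitution; state before step 3: [-46, 70])
step 3 (DUP): [-46, 70, 70]
step 4 (PUSH 73): [-46, 70, 70, 73]
step 5 (PUSH 54): [-46, 70, 70, 73, 54]
step 6 (DUP): [-46, 70, 70, 73, 54, 54]
step 7 (PUSH -98): [-46, 70, 70, 73, 54, 54, -98]
step 8 (ADD): [-46, 70, 70, 73, 54, -44]
step 9 (PUSH -62): [-46, 70, 70, 73, 54, -44, -62]
step 10 (SWAP): [-46, 70, 70, 73, 54, -62, -44]
step 11 (PUSH -77): [-46, 70, 70, 73, 54, -62, -44, -77]
step 12 (PUSH 62): [-46, 70, 70, 73, 54, -62, -44, -77, 62]
step 13 (DUP): [-46, 70, 70, 73, 54, -62, -44, -77, 62, 62]
step 14 (PUSH 60): [-46, 70, 70, 73, 54, -62, -44, -77, 62, 62, 60]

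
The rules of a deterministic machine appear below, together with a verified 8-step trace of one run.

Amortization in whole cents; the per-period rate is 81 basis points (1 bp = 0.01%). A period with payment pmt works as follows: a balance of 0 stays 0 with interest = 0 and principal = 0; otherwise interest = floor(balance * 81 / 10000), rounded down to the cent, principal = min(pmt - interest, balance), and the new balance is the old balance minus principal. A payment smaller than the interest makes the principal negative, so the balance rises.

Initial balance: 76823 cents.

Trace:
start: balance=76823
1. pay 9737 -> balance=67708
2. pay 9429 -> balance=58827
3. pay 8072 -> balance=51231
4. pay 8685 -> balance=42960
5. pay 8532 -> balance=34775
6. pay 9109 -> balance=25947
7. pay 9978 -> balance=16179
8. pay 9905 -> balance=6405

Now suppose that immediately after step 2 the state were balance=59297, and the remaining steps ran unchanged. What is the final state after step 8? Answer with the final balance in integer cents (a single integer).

state after step 2 := balance=59297
3. pay 8072 -> balance=51705
4. pay 8685 -> balance=43438
5. pay 8532 -> balance=35257
6. pay 9109 -> balance=26433
7. pay 9978 -> balance=16669
8. pay 9905 -> balance=6899

6899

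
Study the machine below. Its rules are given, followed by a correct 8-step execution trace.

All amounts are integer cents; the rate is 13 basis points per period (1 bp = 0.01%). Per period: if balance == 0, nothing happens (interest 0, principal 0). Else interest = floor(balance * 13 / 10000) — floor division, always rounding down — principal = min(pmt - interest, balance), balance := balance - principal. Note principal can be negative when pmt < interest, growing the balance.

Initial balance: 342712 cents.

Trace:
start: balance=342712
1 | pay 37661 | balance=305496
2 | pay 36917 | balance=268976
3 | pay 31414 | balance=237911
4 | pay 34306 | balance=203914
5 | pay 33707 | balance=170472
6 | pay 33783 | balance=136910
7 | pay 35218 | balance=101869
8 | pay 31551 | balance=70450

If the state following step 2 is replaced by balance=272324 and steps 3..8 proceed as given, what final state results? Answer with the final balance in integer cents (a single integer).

state after step 2 := balance=272324
3 | pay 31414 | balance=241264
4 | pay 34306 | balance=207271
5 | pay 33707 | balance=173833
6 | pay 33783 | balance=140275
7 | pay 35218 | balance=105239
8 | pay 31551 | balance=73824

73824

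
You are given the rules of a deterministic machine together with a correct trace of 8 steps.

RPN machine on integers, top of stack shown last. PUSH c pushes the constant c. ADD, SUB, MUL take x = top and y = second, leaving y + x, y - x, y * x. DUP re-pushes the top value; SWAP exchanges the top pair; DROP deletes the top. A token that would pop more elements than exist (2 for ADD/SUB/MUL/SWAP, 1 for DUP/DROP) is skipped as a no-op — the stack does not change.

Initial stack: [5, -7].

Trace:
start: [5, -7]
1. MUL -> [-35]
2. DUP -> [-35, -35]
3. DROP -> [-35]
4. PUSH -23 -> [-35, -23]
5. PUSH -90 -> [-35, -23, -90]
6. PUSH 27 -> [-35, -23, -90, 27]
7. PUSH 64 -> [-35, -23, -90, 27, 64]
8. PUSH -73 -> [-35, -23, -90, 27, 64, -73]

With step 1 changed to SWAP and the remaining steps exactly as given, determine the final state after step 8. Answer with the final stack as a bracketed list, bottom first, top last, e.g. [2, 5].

[-7, 5, -23, -90, 27, 64, -73]

(re-executing from step 1 with the substitution; state before step 1: [5, -7])
1. SWAP -> [-7, 5]
2. DUP -> [-7, 5, 5]
3. DROP -> [-7, 5]
4. PUSH -23 -> [-7, 5, -23]
5. PUSH -90 -> [-7, 5, -23, -90]
6. PUSH 27 -> [-7, 5, -23, -90, 27]
7. PUSH 64 -> [-7, 5, -23, -90, 27, 64]
8. PUSH -73 -> [-7, 5, -23, -90, 27, 64, -73]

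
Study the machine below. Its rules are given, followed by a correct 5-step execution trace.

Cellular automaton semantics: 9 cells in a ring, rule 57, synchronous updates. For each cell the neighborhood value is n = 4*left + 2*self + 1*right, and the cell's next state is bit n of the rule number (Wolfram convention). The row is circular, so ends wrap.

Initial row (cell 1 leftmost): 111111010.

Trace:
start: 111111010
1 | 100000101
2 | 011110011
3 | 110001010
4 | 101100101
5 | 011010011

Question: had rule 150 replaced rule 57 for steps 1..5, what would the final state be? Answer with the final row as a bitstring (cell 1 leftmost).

(re-executing steps 1..5 under rule 150; state before step 1: 111111010)
1 | 011110010
2 | 101101111
3 | 000000111
4 | 100001010
5 | 110011010

110011010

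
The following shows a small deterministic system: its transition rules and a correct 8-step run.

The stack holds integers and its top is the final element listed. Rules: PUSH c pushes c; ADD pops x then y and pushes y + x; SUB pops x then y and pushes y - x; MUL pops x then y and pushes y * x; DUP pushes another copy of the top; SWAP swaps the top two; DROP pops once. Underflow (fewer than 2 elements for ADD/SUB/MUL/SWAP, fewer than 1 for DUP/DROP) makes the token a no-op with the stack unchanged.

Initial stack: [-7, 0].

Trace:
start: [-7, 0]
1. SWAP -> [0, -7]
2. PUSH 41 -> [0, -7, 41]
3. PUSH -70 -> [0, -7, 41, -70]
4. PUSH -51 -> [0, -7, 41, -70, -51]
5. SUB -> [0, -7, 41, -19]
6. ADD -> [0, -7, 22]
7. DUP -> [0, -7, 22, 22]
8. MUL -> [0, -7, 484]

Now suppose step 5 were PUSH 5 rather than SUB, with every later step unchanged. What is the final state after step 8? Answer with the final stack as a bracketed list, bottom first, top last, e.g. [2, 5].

[0, -7, 41, -70, 2116]

(re-executing from step 5 with the substitution; state before step 5: [0, -7, 41, -70, -51])
5. PUSH 5 -> [0, -7, 41, -70, -51, 5]
6. ADD -> [0, -7, 41, -70, -46]
7. DUP -> [0, -7, 41, -70, -46, -46]
8. MUL -> [0, -7, 41, -70, 2116]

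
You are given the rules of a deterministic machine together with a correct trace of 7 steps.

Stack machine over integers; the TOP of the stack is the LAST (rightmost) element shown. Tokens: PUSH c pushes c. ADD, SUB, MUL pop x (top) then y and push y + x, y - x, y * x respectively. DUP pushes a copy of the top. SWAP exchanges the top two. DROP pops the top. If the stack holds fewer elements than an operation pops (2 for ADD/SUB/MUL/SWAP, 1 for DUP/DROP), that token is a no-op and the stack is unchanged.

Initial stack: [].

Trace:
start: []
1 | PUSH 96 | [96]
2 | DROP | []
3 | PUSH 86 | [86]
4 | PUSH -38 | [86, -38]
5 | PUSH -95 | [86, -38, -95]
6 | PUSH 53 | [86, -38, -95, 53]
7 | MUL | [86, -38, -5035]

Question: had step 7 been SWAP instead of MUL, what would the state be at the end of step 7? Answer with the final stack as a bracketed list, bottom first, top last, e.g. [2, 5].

(re-executing from step 7 with the substitution; state before step 7: [86, -38, -95, 53])
7 | SWAP | [86, -38, 53, -95]

[86, -38, 53, -95]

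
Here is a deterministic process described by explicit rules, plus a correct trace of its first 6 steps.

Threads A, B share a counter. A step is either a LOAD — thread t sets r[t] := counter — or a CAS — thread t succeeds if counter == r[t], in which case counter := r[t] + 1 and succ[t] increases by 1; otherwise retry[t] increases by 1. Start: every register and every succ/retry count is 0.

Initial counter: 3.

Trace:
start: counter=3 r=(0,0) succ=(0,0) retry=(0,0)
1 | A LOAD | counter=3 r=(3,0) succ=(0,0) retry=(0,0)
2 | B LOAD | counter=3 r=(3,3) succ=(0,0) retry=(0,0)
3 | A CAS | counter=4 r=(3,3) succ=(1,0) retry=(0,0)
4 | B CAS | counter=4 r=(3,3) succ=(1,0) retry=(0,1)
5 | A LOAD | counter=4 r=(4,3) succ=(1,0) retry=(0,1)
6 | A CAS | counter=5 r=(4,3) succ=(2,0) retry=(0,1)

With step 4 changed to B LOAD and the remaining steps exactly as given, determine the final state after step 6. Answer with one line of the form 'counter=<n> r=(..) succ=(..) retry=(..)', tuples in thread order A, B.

counter=5 r=(4,4) succ=(2,0) retry=(0,0)

(re-executing from step 4 with the substitution; state before step 4: counter=4 r=(3,3) succ=(1,0) retry=(0,0))
4 | B LOAD | counter=4 r=(3,4) succ=(1,0) retry=(0,0)
5 | A LOAD | counter=4 r=(4,4) succ=(1,0) retry=(0,0)
6 | A CAS | counter=5 r=(4,4) succ=(2,0) retry=(0,0)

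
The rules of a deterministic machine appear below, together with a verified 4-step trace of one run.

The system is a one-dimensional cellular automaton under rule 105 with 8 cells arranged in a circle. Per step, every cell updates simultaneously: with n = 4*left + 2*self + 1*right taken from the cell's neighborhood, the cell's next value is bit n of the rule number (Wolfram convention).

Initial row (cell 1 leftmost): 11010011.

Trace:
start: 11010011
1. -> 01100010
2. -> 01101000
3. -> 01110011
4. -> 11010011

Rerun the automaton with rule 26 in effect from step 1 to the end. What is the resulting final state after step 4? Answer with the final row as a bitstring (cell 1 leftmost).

00100100

(re-executing steps 1..4 under rule 26; state before step 1: 11010011)
1. -> 00001110
2. -> 00011001
3. -> 10110110
4. -> 00100100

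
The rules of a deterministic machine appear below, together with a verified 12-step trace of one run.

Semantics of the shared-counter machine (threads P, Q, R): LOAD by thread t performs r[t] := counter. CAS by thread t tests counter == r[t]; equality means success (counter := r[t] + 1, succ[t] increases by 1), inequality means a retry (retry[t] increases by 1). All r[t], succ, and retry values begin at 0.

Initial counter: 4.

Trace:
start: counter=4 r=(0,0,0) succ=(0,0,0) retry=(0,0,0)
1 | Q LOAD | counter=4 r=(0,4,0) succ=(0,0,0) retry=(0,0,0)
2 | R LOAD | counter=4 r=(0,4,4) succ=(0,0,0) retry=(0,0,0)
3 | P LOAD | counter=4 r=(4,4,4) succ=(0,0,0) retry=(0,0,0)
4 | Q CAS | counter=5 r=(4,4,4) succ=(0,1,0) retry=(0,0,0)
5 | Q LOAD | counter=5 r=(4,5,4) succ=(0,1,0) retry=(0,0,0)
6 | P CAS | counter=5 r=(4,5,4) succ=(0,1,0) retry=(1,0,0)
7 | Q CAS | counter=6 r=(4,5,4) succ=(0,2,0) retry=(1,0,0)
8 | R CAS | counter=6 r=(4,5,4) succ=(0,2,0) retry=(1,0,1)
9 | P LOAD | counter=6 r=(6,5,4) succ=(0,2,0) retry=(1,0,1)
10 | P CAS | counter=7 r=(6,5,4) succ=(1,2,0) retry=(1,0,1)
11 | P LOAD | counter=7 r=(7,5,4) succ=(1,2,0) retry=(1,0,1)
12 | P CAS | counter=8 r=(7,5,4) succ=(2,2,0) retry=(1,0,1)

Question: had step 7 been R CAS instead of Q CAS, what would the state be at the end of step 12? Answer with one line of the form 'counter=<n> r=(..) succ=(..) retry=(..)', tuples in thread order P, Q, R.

counter=7 r=(6,5,4) succ=(2,1,0) retry=(1,0,2)

(re-executing from step 7 with the substitution; state before step 7: counter=5 r=(4,5,4) succ=(0,1,0) retry=(1,0,0))
7 | R CAS | counter=5 r=(4,5,4) succ=(0,1,0) retry=(1,0,1)
8 | R CAS | counter=5 r=(4,5,4) succ=(0,1,0) retry=(1,0,2)
9 | P LOAD | counter=5 r=(5,5,4) succ=(0,1,0) retry=(1,0,2)
10 | P CAS | counter=6 r=(5,5,4) succ=(1,1,0) retry=(1,0,2)
11 | P LOAD | counter=6 r=(6,5,4) succ=(1,1,0) retry=(1,0,2)
12 | P CAS | counter=7 r=(6,5,4) succ=(2,1,0) retry=(1,0,2)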